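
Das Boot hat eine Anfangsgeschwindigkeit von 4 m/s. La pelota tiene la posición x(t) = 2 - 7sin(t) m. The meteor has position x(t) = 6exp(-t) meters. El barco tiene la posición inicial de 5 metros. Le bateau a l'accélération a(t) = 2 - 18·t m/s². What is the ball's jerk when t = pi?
We must differentiate our position equation x(t) = 2 - 7·sin(t) 3 times. Differentiating position, we get velocity: v(t) = -7·cos(t). The derivative of velocity gives acceleration: a(t) = 7·sin(t). Differentiating acceleration, we get jerk: j(t) = 7·cos(t). Using j(t) = 7·cos(t) and substituting t = pi, we find j = -7.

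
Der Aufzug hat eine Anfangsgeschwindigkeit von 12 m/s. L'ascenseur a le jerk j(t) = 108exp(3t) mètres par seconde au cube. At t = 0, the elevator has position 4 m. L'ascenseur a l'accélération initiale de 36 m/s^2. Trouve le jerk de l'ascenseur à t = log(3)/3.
De l'équation du jerk j(t) = 108·exp(3·t), nous substituons t = log(3)/3 pour obtenir j = 324.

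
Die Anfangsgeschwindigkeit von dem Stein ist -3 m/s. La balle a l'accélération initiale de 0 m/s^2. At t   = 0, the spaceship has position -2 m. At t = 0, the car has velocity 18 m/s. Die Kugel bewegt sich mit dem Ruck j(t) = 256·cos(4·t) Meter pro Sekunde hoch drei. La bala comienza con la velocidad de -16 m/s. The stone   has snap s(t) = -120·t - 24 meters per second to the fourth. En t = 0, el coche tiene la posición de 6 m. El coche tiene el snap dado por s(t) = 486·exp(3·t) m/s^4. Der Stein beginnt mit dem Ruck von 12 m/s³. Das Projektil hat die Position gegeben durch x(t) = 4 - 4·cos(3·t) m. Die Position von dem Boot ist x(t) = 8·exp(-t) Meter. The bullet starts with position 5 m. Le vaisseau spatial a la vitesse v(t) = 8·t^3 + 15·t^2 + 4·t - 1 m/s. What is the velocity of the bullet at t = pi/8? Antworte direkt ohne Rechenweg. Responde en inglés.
v(pi/8) = 0.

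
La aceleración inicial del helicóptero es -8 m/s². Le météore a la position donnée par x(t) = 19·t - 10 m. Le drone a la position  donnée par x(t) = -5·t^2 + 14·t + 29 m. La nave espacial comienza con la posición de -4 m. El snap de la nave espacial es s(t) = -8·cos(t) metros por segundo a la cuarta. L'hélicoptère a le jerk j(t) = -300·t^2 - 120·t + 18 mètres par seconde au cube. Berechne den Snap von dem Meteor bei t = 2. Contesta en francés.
Nous devons dériver notre équation de la position x(t) = 19·t - 10 4 fois. La dérivée de la position donne la vitesse: v(t) = 19. En dérivant la vitesse, nous obtenons l'accélération: a(t) = 0. En prenant d/dt de a(t), nous trouvons j(t) = 0. En prenant d/dt de j(t), nous trouvons s(t) = 0. Nous avons le snap s(t) = 0. En substituant t = 2: s(2) = 0.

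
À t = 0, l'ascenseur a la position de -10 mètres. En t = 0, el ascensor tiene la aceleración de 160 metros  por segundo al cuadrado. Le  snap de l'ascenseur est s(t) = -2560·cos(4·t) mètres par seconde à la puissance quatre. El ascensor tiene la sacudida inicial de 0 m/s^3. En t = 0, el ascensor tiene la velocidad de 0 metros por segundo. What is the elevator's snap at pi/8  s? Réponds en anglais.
We have snap s(t) = -2560·cos(4·t). Substituting t = pi/8: s(pi/8) = 0.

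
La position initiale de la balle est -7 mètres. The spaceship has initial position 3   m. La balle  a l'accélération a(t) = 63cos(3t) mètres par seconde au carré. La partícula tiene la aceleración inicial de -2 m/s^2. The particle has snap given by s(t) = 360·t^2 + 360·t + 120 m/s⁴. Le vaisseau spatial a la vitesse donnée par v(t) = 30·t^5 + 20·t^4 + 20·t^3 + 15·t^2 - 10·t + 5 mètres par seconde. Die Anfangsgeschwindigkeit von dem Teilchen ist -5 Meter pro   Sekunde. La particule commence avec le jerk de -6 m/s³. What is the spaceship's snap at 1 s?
We must differentiate our velocity equation v(t) = 30·t^5 + 20·t^4 + 20·t^3 + 15·t^2 - 10·t + 5 3 times. The derivative of velocity gives acceleration: a(t) = 150·t^4 + 80·t^3 + 60·t^2 + 30·t - 10. The derivative of acceleration gives jerk: j(t) = 600·t^3 + 240·t^2 + 120·t + 30. The derivative of jerk gives snap: s(t) = 1800·t^2 + 480·t + 120. From the given snap equation s(t) = 1800·t^2 + 480·t + 120, we substitute t = 1 to get s = 2400.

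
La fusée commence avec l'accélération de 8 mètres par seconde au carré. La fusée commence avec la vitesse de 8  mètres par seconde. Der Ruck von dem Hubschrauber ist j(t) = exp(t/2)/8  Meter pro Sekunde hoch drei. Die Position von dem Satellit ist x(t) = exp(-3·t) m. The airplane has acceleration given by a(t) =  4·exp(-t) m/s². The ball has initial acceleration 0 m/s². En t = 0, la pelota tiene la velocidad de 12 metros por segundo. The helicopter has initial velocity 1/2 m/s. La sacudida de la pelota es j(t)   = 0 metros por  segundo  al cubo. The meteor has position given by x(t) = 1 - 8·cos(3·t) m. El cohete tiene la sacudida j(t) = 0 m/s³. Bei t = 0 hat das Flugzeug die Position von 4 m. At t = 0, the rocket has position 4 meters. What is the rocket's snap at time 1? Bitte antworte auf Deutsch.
Um dies zu lösen, müssen wir 1 Ableitung unserer Gleichung für den Ruck j(t) = 0 nehmen. Die Ableitung von dem Ruck ergibt den Snap: s(t) = 0. Wir haben den Snap s(t) = 0. Durch Einsetzen von t = 1: s(1) = 0.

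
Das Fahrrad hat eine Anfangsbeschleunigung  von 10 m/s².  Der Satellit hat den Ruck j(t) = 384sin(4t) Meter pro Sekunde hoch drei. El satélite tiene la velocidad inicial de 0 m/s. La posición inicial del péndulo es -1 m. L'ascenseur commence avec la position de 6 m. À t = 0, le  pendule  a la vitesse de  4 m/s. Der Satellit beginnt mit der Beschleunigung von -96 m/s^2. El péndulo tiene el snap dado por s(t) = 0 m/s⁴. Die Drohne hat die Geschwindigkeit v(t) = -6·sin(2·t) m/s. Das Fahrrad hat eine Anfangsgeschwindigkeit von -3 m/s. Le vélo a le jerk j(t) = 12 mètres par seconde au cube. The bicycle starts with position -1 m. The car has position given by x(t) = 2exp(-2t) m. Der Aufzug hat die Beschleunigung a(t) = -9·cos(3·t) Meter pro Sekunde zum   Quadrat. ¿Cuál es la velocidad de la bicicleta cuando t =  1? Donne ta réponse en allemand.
Wir müssen die Stammfunktion unserer Gleichung für den Ruck j(t) = 12 2-mal finden. Die Stammfunktion von dem Ruck, mit a(0) = 10, ergibt die Beschleunigung: a(t) = 12·t + 10. Mit ∫a(t)dt und Anwendung von v(0) = -3, finden wir v(t) = 6·t^2 + 10·t - 3. Wir haben die Geschwindigkeit v(t) = 6·t^2 + 10·t - 3. Durch Einsetzen von t = 1: v(1) = 13.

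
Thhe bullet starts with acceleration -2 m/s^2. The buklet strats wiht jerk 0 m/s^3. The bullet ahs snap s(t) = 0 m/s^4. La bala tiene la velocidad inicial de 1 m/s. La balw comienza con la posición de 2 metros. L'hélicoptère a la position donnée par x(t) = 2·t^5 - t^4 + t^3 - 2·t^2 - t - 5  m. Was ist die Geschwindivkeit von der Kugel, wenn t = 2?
Ausgehend von dem Snap s(t) = 0, nehmen wir 3 Integrale. Mit ∫s(t)dt und Anwendung von j(0) = 0, finden wir j(t) = 0. Mit ∫j(t)dt und Anwendung von a(0) = -2, finden wir a(t) = -2. Mit ∫a(t)dt und Anwendung von v(0) = 1, finden wir v(t) = 1 - 2·t. Wir haben die Geschwindigkeit v(t) = 1 - 2·t. Durch Einsetzen von t = 2: v(2) = -3.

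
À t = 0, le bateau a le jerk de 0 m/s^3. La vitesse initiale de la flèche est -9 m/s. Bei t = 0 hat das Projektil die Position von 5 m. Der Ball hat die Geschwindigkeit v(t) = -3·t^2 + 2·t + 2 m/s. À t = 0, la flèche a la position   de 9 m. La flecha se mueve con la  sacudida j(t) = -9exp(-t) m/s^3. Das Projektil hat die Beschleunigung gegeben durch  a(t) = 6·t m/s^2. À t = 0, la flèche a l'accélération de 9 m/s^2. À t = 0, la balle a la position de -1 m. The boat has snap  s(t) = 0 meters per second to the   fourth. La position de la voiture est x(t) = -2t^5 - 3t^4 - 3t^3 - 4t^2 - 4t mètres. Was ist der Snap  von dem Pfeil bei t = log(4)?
Wir müssen unsere Gleichung für den Ruck j(t) = -9·exp(-t) 1-mal ableiten. Mit d/dt von j(t) finden wir s(t) = 9·exp(-t). Mit s(t) = 9·exp(-t) und Einsetzen von t = log(4), finden wir s = 9/4.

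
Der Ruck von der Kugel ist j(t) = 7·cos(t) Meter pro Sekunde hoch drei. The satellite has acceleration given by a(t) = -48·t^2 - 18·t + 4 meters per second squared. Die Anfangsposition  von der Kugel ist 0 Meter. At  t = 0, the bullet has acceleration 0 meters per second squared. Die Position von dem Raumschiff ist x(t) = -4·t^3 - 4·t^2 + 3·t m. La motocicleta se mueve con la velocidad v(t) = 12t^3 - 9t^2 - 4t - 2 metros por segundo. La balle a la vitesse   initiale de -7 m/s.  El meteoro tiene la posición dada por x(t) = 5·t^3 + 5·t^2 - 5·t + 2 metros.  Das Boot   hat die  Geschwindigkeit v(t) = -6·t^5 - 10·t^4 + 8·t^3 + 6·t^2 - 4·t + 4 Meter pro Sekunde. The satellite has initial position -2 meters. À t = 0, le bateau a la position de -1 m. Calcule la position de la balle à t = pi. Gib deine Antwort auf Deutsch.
Um dies zu lösen, müssen wir 3 Stammfunktionen unserer Gleichung für den Ruck j(t) = 7·cos(t) finden. Mit ∫j(t)dt und Anwendung von a(0) = 0, finden wir a(t) = 7·sin(t). Die Stammfunktion von der Beschleunigung ist die Geschwindigkeit. Mit v(0) = -7 erhalten wir v(t) = -7·cos(t). Mit ∫v(t)dt und Anwendung von x(0) = 0, finden wir x(t) = -7·sin(t). Mit x(t) = -7·sin(t) und Einsetzen von t = pi, finden wir x = 0.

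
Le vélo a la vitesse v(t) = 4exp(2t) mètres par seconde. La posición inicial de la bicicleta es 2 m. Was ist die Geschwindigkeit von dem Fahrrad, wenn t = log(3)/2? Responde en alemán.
Wir haben die Geschwindigkeit v(t) = 4·exp(2·t). Durch Einsetzen von t = log(3)/2: v(log(3)/2) = 12.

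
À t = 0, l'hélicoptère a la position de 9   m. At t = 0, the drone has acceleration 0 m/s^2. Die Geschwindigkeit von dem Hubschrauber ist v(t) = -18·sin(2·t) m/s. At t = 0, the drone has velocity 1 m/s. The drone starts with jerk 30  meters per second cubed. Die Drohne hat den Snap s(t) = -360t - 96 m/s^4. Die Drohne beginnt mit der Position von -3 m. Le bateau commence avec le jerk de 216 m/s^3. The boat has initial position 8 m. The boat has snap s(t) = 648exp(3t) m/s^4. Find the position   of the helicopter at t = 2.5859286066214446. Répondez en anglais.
We must find the integral of our velocity equation v(t) = -18·sin(2·t) 1 time. Integrating velocity and using the initial condition x(0) = 9, we get x(t) = 9·cos(2·t). Using x(t) = 9·cos(2·t) and substituting t = 2.5859286066214446, we find x = 3.99124397649119.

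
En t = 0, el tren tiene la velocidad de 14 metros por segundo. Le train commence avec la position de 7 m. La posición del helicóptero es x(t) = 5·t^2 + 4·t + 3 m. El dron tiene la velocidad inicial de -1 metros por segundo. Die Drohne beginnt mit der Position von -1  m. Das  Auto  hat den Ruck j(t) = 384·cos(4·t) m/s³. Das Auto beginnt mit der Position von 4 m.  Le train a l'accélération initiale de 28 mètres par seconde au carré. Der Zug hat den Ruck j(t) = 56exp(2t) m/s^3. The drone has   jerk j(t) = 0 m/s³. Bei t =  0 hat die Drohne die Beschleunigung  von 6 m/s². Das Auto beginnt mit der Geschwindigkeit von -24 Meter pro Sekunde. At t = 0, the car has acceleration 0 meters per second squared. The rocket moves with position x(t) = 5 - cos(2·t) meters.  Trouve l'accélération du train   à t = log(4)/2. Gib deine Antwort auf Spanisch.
Para resolver esto, necesitamos tomar 1 integral de nuestra ecuación de la sacudida j(t) = 56·exp(2·t). Tomando ∫j(t)dt y aplicando a(0) = 28, encontramos a(t) = 28·exp(2·t). Usando a(t) = 28·exp(2·t) y sustituyendo t = log(4)/2, encontramos a = 112.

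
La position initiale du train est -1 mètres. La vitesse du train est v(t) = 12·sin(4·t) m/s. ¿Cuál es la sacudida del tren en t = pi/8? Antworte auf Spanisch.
Para resolver esto, necesitamos tomar 2 derivadas de nuestra ecuación de la velocidad v(t) = 12·sin(4·t). La derivada de la velocidad da la aceleración: a(t) = 48·cos(4·t). Tomando d/dt de a(t), encontramos j(t) = -192·sin(4·t). Tenemos la sacudida j(t) = -192·sin(4·t). Sustituyendo t = pi/8: j(pi/8) = -192.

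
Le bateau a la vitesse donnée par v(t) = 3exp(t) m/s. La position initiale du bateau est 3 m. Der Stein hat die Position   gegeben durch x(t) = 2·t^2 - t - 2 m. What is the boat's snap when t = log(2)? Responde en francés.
Nous devons dériver notre équation de la vitesse v(t) = 3·exp(t) 3 fois. En dérivant la vitesse, nous obtenons l'accélération: a(t) = 3·exp(t). La dérivée de l'accélération donne le jerk: j(t) = 3·exp(t). En prenant d/dt de j(t), nous trouvons s(t) = 3·exp(t). De l'équation du snap s(t) = 3·exp(t), nous substituons t = log(2) pour obtenir s = 6.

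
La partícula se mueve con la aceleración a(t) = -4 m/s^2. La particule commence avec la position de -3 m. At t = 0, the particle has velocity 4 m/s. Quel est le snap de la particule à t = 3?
En partant de l'accélération a(t) = -4, nous prenons 2 dérivées. En prenant d/dt de a(t), nous trouvons j(t) = 0. En prenant d/dt de j(t), nous trouvons s(t) = 0. En utilisant s(t) = 0 et en substituant t = 3, nous trouvons s = 0.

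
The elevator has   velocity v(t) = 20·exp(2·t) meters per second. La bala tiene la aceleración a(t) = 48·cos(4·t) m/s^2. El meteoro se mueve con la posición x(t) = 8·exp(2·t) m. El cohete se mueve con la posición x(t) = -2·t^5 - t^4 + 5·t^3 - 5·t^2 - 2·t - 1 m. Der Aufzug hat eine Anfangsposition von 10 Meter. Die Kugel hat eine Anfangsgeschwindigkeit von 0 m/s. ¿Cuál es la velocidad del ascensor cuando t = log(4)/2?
Tenemos la velocidad v(t) = 20·exp(2·t). Sustituyendo t = log(4)/2: v(log(4)/2) = 80.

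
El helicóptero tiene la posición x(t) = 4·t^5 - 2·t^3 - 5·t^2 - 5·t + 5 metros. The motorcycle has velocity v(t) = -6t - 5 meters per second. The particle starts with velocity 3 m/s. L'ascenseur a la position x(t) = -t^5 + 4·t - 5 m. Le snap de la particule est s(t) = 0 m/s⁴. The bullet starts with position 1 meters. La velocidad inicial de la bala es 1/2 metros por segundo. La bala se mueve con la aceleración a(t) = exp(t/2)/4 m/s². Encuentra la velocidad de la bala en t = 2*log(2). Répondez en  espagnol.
Debemos encontrar la integral de nuestra ecuación de la aceleración a(t) = exp(t/2)/4 1 vez. Tomando ∫a(t)dt y aplicando v(0) = 1/2, encontramos v(t) = exp(t/2)/2. Usando v(t) = exp(t/2)/2 y sustituyendo t = 2*log(2), encontramos v = 1.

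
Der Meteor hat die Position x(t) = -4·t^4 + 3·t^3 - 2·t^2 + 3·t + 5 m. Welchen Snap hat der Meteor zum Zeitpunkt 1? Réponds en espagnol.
Para resolver esto, necesitamos tomar 4 derivadas de nuestra ecuación de la posición x(t) = -4·t^4 + 3·t^3 - 2·t^2 + 3·t + 5. Tomando d/dt de x(t), encontramos v(t) = -16·t^3 + 9·t^2 - 4·t + 3. Derivando la velocidad, obtenemos la aceleración: a(t) = -48·t^2 + 18·t - 4. Tomando d/dt de a(t), encontramos j(t) = 18 - 96·t. Tomando d/dt de j(t), encontramos s(t) = -96. De la ecuación del snap s(t) = -96, sustituimos t = 1 para obtener s = -96.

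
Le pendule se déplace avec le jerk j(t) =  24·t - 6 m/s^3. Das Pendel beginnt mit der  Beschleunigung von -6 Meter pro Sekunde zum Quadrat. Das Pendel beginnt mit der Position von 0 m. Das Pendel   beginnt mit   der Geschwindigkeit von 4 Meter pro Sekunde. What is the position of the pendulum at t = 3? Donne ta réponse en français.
Pour résoudre ceci, nous devons prendre 3 primitives de notre équation du jerk j(t) = 24·t - 6. L'intégrale du jerk, avec a(0) = -6, donne l'accélération: a(t) = 12·t^2 - 6·t - 6. En prenant ∫a(t)dt et en appliquant v(0) = 4, nous trouvons v(t) = 4·t^3 - 3·t^2 - 6·t + 4. L'intégrale de la vitesse est la position. En utilisant x(0) = 0, nous obtenons x(t) = t^4 - t^3 - 3·t^2 + 4·t. En utilisant x(t) = t^4 - t^3 - 3·t^2 + 4·t et en substituant t = 3, nous trouvons x = 39.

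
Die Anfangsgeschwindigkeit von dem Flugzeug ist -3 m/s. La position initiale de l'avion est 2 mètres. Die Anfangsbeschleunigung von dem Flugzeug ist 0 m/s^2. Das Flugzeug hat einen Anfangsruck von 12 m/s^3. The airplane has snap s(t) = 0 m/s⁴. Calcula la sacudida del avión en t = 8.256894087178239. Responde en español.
Debemos encontrar la antiderivada de nuestra ecuación del snap s(t) = 0 1 vez. La antiderivada del snap es la sacudida. Usando j(0) = 12, obtenemos j(t) = 12. De la ecuación de la sacudida j(t) = 12, sustituimos t = 8.256894087178239 para obtener j = 12.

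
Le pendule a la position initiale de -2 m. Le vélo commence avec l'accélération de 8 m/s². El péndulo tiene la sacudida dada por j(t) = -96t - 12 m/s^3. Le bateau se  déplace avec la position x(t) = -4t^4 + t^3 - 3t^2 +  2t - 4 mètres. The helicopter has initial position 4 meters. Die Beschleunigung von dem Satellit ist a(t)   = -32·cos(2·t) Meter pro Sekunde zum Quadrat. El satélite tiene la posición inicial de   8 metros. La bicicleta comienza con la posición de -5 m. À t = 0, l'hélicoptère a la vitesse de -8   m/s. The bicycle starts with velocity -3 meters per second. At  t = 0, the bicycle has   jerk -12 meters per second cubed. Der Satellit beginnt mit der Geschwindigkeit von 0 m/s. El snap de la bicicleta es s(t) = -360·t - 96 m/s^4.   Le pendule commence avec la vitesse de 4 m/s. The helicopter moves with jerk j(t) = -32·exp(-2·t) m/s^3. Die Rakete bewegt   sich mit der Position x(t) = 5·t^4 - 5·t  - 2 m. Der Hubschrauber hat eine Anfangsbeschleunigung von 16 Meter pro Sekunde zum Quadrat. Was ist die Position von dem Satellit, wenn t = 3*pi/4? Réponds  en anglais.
Starting from acceleration a(t) = -32·cos(2·t), we take 2 integrals. Taking ∫a(t)dt and applying v(0) = 0, we find v(t) = -16·sin(2·t). Finding the antiderivative of v(t) and using x(0) = 8: x(t) = 8·cos(2·t). We have position x(t) = 8·cos(2·t). Substituting t = 3*pi/4: x(3*pi/4) = 0.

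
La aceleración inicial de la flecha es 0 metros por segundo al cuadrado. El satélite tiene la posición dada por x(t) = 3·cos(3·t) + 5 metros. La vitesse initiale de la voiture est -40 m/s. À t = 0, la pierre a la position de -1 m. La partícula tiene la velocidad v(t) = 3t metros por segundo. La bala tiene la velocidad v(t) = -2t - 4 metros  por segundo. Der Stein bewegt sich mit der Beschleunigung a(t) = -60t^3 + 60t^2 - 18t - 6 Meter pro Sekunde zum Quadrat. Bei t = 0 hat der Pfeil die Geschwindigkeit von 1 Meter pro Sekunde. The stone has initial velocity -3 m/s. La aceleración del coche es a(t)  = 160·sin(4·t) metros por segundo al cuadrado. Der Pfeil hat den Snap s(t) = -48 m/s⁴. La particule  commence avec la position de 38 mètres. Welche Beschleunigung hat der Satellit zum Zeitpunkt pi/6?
Wir müssen unsere Gleichung für die Position x(t) = 3·cos(3·t) + 5 2-mal ableiten. Durch Ableiten von der Position erhalten wir die Geschwindigkeit: v(t) = -9·sin(3·t). Mit d/dt von v(t) finden wir a(t) = -27·cos(3·t). Mit a(t) = -27·cos(3·t) und Einsetzen von t = pi/6, finden wir a = 0.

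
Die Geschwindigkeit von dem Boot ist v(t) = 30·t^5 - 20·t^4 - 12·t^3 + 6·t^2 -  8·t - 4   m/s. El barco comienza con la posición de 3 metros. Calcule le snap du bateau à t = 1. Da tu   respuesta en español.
Partiendo de la velocidad v(t) = 30·t^5 - 20·t^4 - 12·t^3 + 6·t^2 - 8·t - 4, tomamos 3 derivadas. Derivando la velocidad, obtenemos la aceleración: a(t) = 150·t^4 - 80·t^3 - 36·t^2 + 12·t - 8. Derivando la aceleración, obtenemos la sacudida: j(t) = 600·t^3 - 240·t^2 - 72·t + 12. Derivando la sacudida, obtenemos el snap: s(t) = 1800·t^2 - 480·t - 72. Tenemos el snap s(t) = 1800·t^2 - 480·t - 72. Sustituyendo t = 1: s(1) = 1248.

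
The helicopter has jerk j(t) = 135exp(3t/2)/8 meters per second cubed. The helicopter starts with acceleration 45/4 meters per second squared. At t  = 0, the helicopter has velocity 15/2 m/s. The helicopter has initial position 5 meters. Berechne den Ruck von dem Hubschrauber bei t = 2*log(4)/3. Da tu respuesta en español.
Tenemos la sacudida j(t) = 135·exp(3·t/2)/8. Sustituyendo t = 2*log(4)/3: j(2*log(4)/3) = 135/2.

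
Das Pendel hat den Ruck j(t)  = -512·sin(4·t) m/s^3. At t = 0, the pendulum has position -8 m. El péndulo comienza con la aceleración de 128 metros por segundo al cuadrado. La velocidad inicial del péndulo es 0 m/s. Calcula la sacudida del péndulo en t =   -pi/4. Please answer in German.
Aus der Gleichung für den Ruck j(t) = -512·sin(4·t), setzen wir t = -pi/4 ein und erhalten j = 0.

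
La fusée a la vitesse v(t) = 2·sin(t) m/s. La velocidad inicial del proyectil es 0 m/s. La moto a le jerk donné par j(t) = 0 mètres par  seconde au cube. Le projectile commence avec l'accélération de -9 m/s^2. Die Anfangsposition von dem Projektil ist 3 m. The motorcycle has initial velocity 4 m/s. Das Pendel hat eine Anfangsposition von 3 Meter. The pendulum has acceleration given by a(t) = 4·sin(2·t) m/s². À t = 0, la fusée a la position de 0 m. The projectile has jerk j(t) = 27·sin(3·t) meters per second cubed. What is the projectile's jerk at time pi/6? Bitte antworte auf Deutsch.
Aus der Gleichung für den Ruck j(t) = 27·sin(3·t), setzen wir t = pi/6 ein und erhalten j = 27.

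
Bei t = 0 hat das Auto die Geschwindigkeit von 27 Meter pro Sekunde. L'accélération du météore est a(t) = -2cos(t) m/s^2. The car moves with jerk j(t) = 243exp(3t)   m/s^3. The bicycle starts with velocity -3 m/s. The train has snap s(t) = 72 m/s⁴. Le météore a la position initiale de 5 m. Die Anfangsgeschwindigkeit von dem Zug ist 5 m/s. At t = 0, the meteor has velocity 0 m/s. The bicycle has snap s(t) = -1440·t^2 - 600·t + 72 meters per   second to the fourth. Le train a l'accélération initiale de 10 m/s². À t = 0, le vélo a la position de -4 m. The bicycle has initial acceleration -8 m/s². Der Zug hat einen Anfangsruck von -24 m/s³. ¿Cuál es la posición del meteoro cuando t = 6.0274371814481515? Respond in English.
To find the answer, we compute 2 integrals of a(t) = -2·cos(t). Integrating acceleration and using the initial condition v(0) = 0, we get v(t) = -2·sin(t). The antiderivative of velocity, with x(0) = 5, gives position: x(t) = 2·cos(t) + 3. Using x(t) = 2·cos(t) + 3 and substituting t = 6.0274371814481515, we find x = 4.93494862725720.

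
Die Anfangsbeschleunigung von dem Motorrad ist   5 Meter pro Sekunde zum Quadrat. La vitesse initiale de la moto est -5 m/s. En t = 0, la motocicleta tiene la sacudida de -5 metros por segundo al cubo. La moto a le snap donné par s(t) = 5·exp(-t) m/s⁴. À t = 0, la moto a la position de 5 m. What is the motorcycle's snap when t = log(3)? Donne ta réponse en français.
De l'équation du snap s(t) = 5·exp(-t), nous substituons t = log(3) pour obtenir s = 5/3.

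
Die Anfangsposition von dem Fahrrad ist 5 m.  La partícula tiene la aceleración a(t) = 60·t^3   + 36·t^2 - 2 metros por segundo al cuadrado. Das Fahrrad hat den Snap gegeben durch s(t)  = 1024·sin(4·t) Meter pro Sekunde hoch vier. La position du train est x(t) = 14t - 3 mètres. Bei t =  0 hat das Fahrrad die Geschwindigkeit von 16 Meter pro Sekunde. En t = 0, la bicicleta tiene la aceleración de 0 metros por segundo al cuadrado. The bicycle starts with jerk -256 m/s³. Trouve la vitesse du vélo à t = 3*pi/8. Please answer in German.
Um dies zu lösen, müssen wir 3 Integrale unserer Gleichung für den Snap s(t) = 1024·sin(4·t) finden. Mit ∫s(t)dt und Anwendung von j(0) = -256, finden wir j(t) = -256·cos(4·t). Die Stammfunktion von dem Ruck, mit a(0) = 0, ergibt die Beschleunigung: a(t) = -64·sin(4·t). Mit ∫a(t)dt und Anwendung von v(0) = 16, finden wir v(t) = 16·cos(4·t). Aus der Gleichung für die Geschwindigkeit v(t) = 16·cos(4·t), setzen wir t = 3*pi/8 ein und erhalten v = 0.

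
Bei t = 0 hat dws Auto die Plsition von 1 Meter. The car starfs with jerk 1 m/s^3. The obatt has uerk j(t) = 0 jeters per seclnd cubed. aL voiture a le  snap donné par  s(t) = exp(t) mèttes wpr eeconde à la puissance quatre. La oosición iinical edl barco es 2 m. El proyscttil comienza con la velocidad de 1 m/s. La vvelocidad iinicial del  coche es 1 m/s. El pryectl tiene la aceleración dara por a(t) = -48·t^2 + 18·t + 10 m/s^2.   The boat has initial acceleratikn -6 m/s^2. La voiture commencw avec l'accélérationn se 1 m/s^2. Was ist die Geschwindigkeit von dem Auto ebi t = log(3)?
Ausgehend von dem Snap s(t) = exp(t), nehmen wir 3 Integrale. Die Stammfunktion von dem Snap ist der Ruck. Mit j(0) = 1 erhalten wir j(t) = exp(t). Die Stammfunktion von dem Ruck ist die Beschleunigung. Mit a(0) = 1 erhalten wir a(t) = exp(t). Das Integral von der Beschleunigung ist die Geschwindigkeit. Mit v(0) = 1 erhalten wir v(t) = exp(t). Wir haben die Geschwindigkeit v(t) = exp(t). Durch Einsetzen von t = log(3): v(log(3)) = 3.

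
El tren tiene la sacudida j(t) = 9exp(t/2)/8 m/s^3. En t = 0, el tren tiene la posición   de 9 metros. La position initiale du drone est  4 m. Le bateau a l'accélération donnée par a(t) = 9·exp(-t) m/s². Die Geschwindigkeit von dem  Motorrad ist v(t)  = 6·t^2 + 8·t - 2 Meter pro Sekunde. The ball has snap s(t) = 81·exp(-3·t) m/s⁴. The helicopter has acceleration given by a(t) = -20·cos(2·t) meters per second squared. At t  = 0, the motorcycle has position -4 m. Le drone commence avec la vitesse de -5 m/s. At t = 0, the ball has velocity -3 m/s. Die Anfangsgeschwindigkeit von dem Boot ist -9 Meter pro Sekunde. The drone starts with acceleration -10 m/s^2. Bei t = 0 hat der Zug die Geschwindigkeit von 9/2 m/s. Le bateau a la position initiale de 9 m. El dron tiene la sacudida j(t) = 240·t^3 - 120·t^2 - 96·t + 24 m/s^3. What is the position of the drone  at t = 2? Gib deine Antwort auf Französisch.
Nous devons trouver l'intégrale de notre équation du jerk j(t) = 240·t^3 - 120·t^2 - 96·t + 24 3 fois. En prenant ∫j(t)dt et en appliquant a(0) = -10, nous trouvons a(t) = 60·t^4 - 40·t^3 - 48·t^2 + 24·t - 10. L'intégrale de l'accélération, avec v(0) = -5, donne la vitesse: v(t) = 12·t^5 - 10·t^4 - 16·t^3 + 12·t^2 - 10·t - 5. La primitive de la vitesse, avec x(0) = 4, donne la position: x(t) = 2·t^6 - 2·t^5 - 4·t^4 + 4·t^3 - 5·t^2 - 5·t + 4. En utilisant x(t) = 2·t^6 - 2·t^5 - 4·t^4 + 4·t^3 - 5·t^2 - 5·t + 4 et en substituant t = 2, nous trouvons x = 6.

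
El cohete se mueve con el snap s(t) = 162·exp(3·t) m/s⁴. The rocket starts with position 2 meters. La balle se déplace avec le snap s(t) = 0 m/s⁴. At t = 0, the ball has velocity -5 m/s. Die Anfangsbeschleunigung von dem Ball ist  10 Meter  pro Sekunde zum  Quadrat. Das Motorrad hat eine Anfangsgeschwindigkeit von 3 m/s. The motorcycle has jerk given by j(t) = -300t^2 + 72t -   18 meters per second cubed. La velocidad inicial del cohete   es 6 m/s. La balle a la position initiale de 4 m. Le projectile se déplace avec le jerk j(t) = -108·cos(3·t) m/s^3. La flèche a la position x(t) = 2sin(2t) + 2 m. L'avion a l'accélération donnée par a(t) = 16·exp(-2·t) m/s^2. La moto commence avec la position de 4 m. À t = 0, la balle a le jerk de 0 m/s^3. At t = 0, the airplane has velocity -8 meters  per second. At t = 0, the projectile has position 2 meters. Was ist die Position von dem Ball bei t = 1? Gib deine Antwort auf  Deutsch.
Wir müssen unsere Gleichung für den Snap s(t) = 0 4-mal integrieren. Das Integral von dem Snap, mit j(0) = 0, ergibt den Ruck: j(t) = 0. Mit ∫j(t)dt und Anwendung von a(0) = 10, finden wir a(t) = 10. Das Integral von der Beschleunigung, mit v(0) = -5, ergibt die Geschwindigkeit: v(t) = 10·t - 5. Die Stammfunktion von der Geschwindigkeit ist die Position. Mit x(0) = 4 erhalten wir x(t) = 5·t^2 - 5·t + 4. Wir haben die Position x(t) = 5·t^2 - 5·t + 4. Durch Einsetzen von t = 1: x(1) = 4.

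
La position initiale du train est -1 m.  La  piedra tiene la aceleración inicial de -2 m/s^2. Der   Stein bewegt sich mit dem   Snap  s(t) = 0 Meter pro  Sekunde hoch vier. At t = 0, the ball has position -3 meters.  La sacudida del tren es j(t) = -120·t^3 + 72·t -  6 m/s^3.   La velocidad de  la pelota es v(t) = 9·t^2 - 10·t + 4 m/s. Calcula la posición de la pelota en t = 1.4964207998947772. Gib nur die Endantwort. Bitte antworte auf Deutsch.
Die Antwort ist 1.84200115219464.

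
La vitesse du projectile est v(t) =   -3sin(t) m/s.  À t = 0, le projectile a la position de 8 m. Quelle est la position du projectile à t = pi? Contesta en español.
Partiendo de la velocidad v(t) = -3·sin(t), tomamos 1 integral. La antiderivada de la velocidad es la posición. Usando x(0) = 8, obtenemos x(t) = 3·cos(t) + 5. Usando x(t) = 3·cos(t) + 5 y sustituyendo t = pi, encontramos x = 2.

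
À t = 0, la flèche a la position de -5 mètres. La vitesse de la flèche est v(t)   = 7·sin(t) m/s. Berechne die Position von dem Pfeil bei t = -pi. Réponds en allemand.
Um dies zu lösen, müssen wir 1 Integral unserer Gleichung für die Geschwindigkeit v(t) = 7·sin(t) finden. Durch Integration von der Geschwindigkeit und Verwendung der Anfangsbedingung x(0) = -5, erhalten wir x(t) = 2 - 7·cos(t). Mit x(t) = 2 - 7·cos(t) und Einsetzen von t = -pi, finden wir x = 9.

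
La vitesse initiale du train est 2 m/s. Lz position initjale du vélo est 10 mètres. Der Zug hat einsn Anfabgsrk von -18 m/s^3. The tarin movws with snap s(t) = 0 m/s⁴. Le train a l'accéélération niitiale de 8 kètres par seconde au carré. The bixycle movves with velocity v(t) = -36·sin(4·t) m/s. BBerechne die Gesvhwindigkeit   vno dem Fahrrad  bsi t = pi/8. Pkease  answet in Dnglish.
From the given velocity equation v(t) = -36·sin(4·t), we substitute t = pi/8 to get v = -36.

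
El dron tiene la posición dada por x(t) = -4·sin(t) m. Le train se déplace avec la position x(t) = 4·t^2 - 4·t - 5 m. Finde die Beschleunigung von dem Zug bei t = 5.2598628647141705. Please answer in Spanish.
Partiendo de la posición x(t) = 4·t^2 - 4·t - 5, tomamos 2 derivadas. La derivada de la posición da la velocidad: v(t) = 8·t - 4. Tomando d/dt de v(t), encontramos a(t) = 8. Tenemos la aceleración a(t) = 8. Sustituyendo t = 5.2598628647141705: a(5.2598628647141705) = 8.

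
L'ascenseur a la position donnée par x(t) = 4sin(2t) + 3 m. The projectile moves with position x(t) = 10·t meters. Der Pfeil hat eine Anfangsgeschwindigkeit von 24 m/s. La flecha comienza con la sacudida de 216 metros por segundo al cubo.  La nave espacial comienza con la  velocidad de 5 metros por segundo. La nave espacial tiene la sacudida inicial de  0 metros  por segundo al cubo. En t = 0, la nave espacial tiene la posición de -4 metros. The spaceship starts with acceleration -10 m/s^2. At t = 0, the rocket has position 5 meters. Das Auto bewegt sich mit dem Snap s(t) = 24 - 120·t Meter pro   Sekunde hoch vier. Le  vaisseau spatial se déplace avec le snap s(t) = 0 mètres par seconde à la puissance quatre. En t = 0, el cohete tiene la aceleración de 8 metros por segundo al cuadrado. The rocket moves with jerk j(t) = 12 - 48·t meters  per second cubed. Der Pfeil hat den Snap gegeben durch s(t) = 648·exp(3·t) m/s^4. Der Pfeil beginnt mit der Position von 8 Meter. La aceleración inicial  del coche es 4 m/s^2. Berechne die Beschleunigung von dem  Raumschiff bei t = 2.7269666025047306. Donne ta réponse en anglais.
To solve this, we need to take 2 integrals of our snap equation s(t) = 0. Taking ∫s(t)dt and applying j(0) = 0, we find j(t) = 0. Finding the antiderivative of j(t) and using a(0) = -10: a(t) = -10. From the given acceleration equation a(t) = -10, we substitute t = 2.7269666025047306 to get a = -10.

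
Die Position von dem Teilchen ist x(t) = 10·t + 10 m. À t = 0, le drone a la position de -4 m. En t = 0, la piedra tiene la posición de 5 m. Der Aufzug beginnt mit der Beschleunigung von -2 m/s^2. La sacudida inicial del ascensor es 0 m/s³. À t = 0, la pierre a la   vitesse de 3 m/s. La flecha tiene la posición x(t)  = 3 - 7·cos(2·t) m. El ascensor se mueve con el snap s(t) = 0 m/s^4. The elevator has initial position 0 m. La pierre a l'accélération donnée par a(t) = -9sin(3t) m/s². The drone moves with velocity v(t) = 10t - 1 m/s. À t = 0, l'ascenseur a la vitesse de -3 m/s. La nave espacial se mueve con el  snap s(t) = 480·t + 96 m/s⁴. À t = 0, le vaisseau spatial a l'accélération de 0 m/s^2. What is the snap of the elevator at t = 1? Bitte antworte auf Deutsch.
Wir haben den Snap s(t) = 0. Durch Einsetzen von t = 1: s(1) = 0.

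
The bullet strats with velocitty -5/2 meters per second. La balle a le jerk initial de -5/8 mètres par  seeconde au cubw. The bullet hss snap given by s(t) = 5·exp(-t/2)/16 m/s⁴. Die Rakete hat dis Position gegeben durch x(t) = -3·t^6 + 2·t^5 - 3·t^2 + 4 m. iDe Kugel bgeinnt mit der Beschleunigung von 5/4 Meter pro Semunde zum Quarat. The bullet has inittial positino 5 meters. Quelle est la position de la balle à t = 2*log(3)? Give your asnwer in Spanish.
Necesitamos integrar nuestra ecuación del snap s(t) = 5·exp(-t/2)/16 4 veces. La antiderivada del snap, con j(0) = -5/8, da la sacudida: j(t) = -5·exp(-t/2)/8. La integral de la sacudida es la aceleración. Usando a(0) = 5/4, obtenemos a(t) = 5·exp(-t/2)/4. La antiderivada de la aceleración es la velocidad. Usando v(0) = -5/2, obtenemos v(t) = -5·exp(-t/2)/2. Tomando ∫v(t)dt y aplicando x(0) = 5, encontramos x(t) = 5·exp(-t/2). De la ecuación de la posición x(t) = 5·exp(-t/2), sustituimos t = 2*log(3) para obtener x = 5/3.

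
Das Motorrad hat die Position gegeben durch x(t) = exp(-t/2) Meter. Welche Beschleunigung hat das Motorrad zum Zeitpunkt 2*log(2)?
Um dies zu lösen, müssen wir 2 Ableitungen unserer Gleichung für die Position x(t) = exp(-t/2) nehmen. Mit d/dt von x(t) finden wir v(t) = -exp(-t/2)/2. Durch Ableiten von der Geschwindigkeit erhalten wir die Beschleunigung: a(t) = exp(-t/2)/4. Mit a(t) = exp(-t/2)/4 und Einsetzen von t = 2*log(2), finden wir a = 1/8.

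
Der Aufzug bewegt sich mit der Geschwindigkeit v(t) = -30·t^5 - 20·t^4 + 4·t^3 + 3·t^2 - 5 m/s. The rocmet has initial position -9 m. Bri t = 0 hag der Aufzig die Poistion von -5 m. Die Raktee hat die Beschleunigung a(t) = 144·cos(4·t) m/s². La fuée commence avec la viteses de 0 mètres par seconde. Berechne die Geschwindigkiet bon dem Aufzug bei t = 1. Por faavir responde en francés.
De l'équation de la vitesse v(t) = -30·t^5 - 20·t^4 + 4·t^3 + 3·t^2 - 5, nous substituons t = 1 pour obtenir v = -48.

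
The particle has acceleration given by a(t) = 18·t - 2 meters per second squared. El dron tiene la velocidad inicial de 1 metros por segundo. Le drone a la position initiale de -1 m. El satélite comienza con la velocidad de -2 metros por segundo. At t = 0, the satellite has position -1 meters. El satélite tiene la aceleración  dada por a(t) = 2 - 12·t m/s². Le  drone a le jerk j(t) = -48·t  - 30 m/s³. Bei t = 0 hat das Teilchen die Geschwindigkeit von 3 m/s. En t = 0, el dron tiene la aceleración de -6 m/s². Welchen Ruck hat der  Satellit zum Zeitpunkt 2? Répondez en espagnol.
Debemos derivar nuestra ecuación de la aceleración a(t) = 2 - 12·t 1 vez. La derivada de la aceleración da la sacudida: j(t) = -12. Tenemos la sacudida j(t) = -12. Sustituyendo t = 2: j(2) = -12.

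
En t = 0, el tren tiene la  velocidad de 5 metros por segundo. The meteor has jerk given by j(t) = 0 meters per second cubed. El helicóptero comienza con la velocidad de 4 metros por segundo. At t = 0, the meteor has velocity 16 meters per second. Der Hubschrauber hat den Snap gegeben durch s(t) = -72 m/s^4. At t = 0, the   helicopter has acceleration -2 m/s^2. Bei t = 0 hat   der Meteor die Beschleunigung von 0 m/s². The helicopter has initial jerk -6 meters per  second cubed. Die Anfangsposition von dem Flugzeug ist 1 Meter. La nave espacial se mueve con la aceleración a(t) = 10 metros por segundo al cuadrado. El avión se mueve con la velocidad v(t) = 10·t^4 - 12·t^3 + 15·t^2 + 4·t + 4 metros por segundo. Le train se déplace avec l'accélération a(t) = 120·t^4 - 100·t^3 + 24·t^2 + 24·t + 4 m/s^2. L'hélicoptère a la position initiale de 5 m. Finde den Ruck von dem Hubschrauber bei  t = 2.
Wir müssen unsere Gleichung für den Snap s(t) = -72 1-mal integrieren. Die Stammfunktion von dem Snap, mit j(0) = -6, ergibt den Ruck: j(t) = -72·t - 6. Aus der Gleichung für den Ruck j(t) = -72·t - 6, setzen wir t = 2 ein und erhalten j = -150.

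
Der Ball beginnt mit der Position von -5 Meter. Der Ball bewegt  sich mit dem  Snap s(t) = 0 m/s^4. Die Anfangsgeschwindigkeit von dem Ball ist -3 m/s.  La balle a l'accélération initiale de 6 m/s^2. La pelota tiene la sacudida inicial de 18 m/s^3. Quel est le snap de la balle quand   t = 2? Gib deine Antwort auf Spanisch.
De la ecuación del snap s(t) = 0, sustituimos t = 2 para obtener s = 0.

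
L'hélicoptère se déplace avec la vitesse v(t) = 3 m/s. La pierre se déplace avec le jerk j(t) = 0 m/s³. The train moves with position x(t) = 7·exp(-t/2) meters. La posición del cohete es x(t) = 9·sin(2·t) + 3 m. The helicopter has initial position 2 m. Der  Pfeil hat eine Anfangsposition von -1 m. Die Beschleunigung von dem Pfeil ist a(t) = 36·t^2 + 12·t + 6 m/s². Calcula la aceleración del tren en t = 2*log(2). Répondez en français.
Pour résoudre ceci, nous devons prendre 2 dérivées de notre équation de la position x(t) = 7·exp(-t/2). En prenant d/dt de x(t), nous trouvons v(t) = -7·exp(-t/2)/2. La dérivée de la vitesse donne l'accélération: a(t) = 7·exp(-t/2)/4. En utilisant a(t) = 7·exp(-t/2)/4 et en substituant t = 2*log(2), nous trouvons a = 7/8.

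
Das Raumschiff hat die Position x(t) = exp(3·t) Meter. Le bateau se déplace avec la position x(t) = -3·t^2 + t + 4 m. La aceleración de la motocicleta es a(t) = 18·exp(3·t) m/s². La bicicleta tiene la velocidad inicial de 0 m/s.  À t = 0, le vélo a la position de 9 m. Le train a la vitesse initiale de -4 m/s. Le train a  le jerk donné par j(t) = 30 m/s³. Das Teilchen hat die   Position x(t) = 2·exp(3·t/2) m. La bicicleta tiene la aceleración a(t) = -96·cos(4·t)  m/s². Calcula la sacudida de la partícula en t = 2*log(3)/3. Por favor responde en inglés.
We must differentiate our position equation x(t) = 2·exp(3·t/2) 3 times. Taking d/dt of x(t), we find v(t) = 3·exp(3·t/2). Taking d/dt of v(t), we find a(t) = 9·exp(3·t/2)/2. Differentiating acceleration, we get jerk: j(t) = 27·exp(3·t/2)/4. Using j(t) = 27·exp(3·t/2)/4 and substituting t = 2*log(3)/3, we find j = 81/4.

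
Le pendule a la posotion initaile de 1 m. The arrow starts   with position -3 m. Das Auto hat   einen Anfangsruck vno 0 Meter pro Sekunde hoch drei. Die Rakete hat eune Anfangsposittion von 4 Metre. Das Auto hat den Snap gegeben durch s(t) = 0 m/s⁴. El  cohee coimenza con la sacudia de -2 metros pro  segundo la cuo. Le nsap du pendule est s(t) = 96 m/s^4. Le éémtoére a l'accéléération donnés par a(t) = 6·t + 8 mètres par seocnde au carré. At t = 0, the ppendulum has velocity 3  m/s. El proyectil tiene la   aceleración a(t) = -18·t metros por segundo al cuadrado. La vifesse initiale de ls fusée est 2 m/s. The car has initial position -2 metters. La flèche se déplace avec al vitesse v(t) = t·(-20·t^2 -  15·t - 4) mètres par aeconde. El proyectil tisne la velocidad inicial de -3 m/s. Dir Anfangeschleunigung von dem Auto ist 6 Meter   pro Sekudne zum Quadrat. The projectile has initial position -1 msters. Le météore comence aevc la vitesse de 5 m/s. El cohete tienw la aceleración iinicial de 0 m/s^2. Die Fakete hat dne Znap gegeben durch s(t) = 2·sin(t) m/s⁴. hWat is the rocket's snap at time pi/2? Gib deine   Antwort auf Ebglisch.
Using s(t) = 2·sin(t) and substituting t = pi/2, we find s = 2.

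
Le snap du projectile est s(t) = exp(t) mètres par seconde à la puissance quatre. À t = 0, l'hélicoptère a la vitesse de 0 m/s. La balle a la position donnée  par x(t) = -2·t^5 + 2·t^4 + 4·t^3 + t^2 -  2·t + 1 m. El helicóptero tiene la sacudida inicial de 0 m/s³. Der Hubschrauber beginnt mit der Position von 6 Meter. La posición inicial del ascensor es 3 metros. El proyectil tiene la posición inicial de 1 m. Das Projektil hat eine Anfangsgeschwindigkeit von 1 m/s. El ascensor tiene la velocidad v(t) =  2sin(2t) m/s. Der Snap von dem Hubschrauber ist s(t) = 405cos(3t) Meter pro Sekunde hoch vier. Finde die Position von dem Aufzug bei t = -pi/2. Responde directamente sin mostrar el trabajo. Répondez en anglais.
The position at t = -pi/2 is x = 5.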